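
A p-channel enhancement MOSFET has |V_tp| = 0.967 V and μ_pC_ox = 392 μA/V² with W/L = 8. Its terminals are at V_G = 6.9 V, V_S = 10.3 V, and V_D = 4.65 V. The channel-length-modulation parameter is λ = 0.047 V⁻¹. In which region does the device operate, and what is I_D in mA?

Saturation; I_D = 11.7 mA

V_SG = V_S − V_G = 10.3 − 6.9 = 3.4 V; V_SD = V_S − V_D = 10.3 − 4.65 = 5.65 V.
k_p = μ_pC_ox · (W/L) = 3.136 mA/V².
V_ov = V_SG − |V_tp| = 3.4 − 0.967 = 2.43 V.
Since V_SD = 5.65 V ≥ V_ov = 2.43 V, the device is in saturation.
I_D = ½ k_p V_ov² (1 + λ V_SD) = 0.5 × 3.136 × 2.43² × (1 + 0.047 × 5.65) = 11.7 mA.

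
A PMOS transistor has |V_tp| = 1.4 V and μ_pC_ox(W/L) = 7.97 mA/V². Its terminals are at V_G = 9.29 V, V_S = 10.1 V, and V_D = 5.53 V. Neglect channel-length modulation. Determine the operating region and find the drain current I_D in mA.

V_SG = V_S − V_G = 10.1 − 9.29 = 0.81 V; V_SD = V_S − V_D = 10.1 − 5.53 = 4.57 V.
V_SG = 0.81 V < |V_tp| = 1.4 V, so the transistor is in cutoff.

Cutoff; I_D = 0 mA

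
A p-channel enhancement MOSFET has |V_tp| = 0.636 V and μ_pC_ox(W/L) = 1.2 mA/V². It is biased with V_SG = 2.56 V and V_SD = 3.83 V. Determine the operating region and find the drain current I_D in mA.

V_ov = V_SG − |V_tp| = 2.56 − 0.636 = 1.92 V.
Since V_SD = 3.83 V ≥ V_ov = 1.92 V, the device is in saturation.
I_D = ½ k_p V_ov² = 0.5 × 1.2 × 1.92² = 2.22 mA.

Saturation; I_D = 2.22 mA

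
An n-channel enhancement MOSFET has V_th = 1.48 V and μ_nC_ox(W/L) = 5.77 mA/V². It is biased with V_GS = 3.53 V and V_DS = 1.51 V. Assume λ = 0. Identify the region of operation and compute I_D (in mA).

V_ov = V_GS − V_th = 3.53 − 1.48 = 2.05 V.
Since V_DS = 1.51 V < V_ov = 2.05 V, the device is in the triode region.
I_D = k_n [V_ov · V_DS − ½ V_DS²] = 5.77 × [2.05 × 1.51 − 0.5 × 1.51²] = 11.3 mA.

Triode; I_D = 11.3 mA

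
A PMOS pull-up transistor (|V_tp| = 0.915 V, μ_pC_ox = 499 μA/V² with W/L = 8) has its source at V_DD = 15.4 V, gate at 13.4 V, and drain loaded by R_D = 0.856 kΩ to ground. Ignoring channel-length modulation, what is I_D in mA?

I_D = 2.35 mA

V_SG = V_DD − V_G = 15.4 − 13.4 = 2 V, so V_ov = 2 − 0.915 = 1.08 V.
k_p = μ_pC_ox · (W/L) = 3.992 mA/V².
Assume saturation: I_D = ½ k_p V_ov² = 0.5 × 3.992 × 1.08² = 2.35 mA, giving V_SD = V_DD − I_D R_D = 15.4 − 2.35 × 0.856 = 13.4 V.
V_SD = 13.4 V ≥ V_ov = 1.08 V, confirming saturation.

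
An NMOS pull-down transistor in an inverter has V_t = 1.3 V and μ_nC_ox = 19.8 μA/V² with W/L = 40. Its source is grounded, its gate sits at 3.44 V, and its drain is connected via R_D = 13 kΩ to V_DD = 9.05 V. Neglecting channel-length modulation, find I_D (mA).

V_GS = V_G = 3.44 V, so V_ov = 3.44 − 1.3 = 2.14 V.
k_n = μ_nC_ox · (W/L) = 0.792 mA/V².
Assume saturation: I_D = ½ k_n V_ov² = 0.5 × 0.792 × 2.14² = 1.81 mA, giving V_DS = V_DD − I_D R_D = 9.05 − 1.81 × 13 = -14.5 V.
But -14.5 V < V_ov = 2.14 V, so the device is actually in triode.
In triode I_D = k_n[V_ov V_DS − ½ V_DS²] and I_D = (V_DD − V_DS)/R_D. Equating: 5.15 V_DS² − 23.03 V_DS + 9.05 = 0, giving V_DS = 0.435 V (the root below V_ov).
I_D = (9.05 − 0.435) / 13 = 0.663 mA.

I_D = 0.663 mA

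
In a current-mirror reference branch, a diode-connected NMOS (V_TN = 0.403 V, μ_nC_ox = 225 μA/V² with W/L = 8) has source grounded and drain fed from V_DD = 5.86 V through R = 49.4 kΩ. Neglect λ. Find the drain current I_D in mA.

I_D = 0.104 mA

With gate tied to drain, V_GS = V_DS ≥ V_GS − V_TN, so the device is in saturation.
k_n = μ_nC_ox · (W/L) = 1.8 mA/V².
KCL at the drain: ½ k_n (V_GS − V_TN)² = (V_DD − V_GS)/R.
Let x = V_GS − 0.403. Then 44.5 x² + x − 5.457 = 0, giving x = 0.339 V (positive root), so V_GS = 0.742 V.
I_D = (V_DD − V_GS)/R = (5.86 − 0.742) / 49.4 = 0.104 mA.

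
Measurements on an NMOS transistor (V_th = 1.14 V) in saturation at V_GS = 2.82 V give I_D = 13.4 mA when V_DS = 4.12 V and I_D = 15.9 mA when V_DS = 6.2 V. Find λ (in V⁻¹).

With V_GS fixed, I_D ∝ (1 + λ V_DS) in saturation, so I_D2/I_D1 = (1 + λ V_DS2)/(1 + λ V_DS1).
15.9/13.4 = 1.187 = (1 + 6.2 λ)/(1 + 4.12 λ).
Solving: λ (I_D1 V_DS2 − I_D2 V_DS1) = I_D2 − I_D1, so λ = (15.9 − 13.4) / (13.4 × 6.2 − 15.9 × 4.12) = 2.5 / 17.6 = 0.142 V⁻¹.

λ = 0.142 V⁻¹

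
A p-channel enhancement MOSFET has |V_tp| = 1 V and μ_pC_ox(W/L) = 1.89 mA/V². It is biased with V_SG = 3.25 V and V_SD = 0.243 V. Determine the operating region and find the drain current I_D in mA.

V_ov = V_SG − |V_tp| = 3.25 − 1 = 2.25 V.
Since V_SD = 0.243 V < V_ov = 2.25 V, the device is in the triode region.
I_D = k_p [V_ov · V_SD − ½ V_SD²] = 1.89 × [2.25 × 0.243 − 0.5 × 0.243²] = 0.978 mA.

Triode; I_D = 0.978 mA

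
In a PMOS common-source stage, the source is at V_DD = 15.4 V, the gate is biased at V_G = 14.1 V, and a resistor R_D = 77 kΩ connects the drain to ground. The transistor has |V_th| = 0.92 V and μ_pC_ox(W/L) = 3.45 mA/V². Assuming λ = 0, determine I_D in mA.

V_SG = V_DD − V_G = 15.4 − 14.1 = 1.3 V, so V_ov = 1.3 − 0.92 = 0.38 V.
Assume saturation: I_D = ½ k_p V_ov² = 0.5 × 3.45 × 0.38² = 0.249 mA, giving V_SD = V_DD − I_D R_D = 15.4 − 0.249 × 77 = -3.78 V.
But -3.78 V < V_ov = 0.38 V, so the device is actually in triode.
In triode I_D = k_p[V_ov V_SD − ½ V_SD²] and I_D = (V_DD − V_SD)/R_D. Equating: 133 V_SD² − 101.9 V_SD + 15.4 = 0, giving V_SD = 0.207 V (the root below V_ov).
I_D = (15.4 − 0.207) / 77 = 0.197 mA.

I_D = 0.197 mA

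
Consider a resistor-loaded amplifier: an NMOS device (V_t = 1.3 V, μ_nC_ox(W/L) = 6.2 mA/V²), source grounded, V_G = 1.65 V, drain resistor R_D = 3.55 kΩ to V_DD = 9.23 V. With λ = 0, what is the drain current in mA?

V_GS = V_G = 1.65 V, so V_ov = 1.65 − 1.3 = 0.35 V.
Assume saturation: I_D = ½ k_n V_ov² = 0.5 × 6.2 × 0.35² = 0.38 mA, giving V_DS = V_DD − I_D R_D = 9.23 − 0.38 × 3.55 = 7.88 V.
V_DS = 7.88 V ≥ V_ov = 0.35 V, confirming saturation.

I_D = 0.380 mA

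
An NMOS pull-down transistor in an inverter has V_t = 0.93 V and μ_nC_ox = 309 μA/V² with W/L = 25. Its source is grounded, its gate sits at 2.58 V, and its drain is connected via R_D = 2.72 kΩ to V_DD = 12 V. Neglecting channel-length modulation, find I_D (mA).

I_D = 4.27 mA

V_GS = V_G = 2.58 V, so V_ov = 2.58 − 0.93 = 1.65 V.
k_n = μ_nC_ox · (W/L) = 7.725 mA/V².
Assume saturation: I_D = ½ k_n V_ov² = 0.5 × 7.725 × 1.65² = 10.5 mA, giving V_DS = V_DD − I_D R_D = 12 − 10.5 × 2.72 = -16.6 V.
But -16.6 V < V_ov = 1.65 V, so the device is actually in triode.
In triode I_D = k_n[V_ov V_DS − ½ V_DS²] and I_D = (V_DD − V_DS)/R_D. Equating: 10.5 V_DS² − 35.67 V_DS + 12 = 0, giving V_DS = 0.379 V (the root below V_ov).
I_D = (12 − 0.379) / 2.72 = 4.27 mA.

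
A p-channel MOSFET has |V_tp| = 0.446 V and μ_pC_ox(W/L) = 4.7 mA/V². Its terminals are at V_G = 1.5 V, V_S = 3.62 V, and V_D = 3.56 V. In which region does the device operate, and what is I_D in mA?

Triode; I_D = 0.464 mA

V_SG = V_S − V_G = 3.62 − 1.5 = 2.12 V; V_SD = V_S − V_D = 3.62 − 3.56 = 0.06 V.
V_ov = V_SG − |V_tp| = 2.12 − 0.446 = 1.67 V.
Since V_SD = 0.06 V < V_ov = 1.67 V, the device is in the triode region.
I_D = k_p [V_ov · V_SD − ½ V_SD²] = 4.7 × [1.67 × 0.06 − 0.5 × 0.06²] = 0.464 mA.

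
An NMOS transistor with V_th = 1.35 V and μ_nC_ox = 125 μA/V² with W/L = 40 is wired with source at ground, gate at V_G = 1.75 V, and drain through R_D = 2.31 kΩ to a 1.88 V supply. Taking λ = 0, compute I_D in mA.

V_GS = V_G = 1.75 V, so V_ov = 1.75 − 1.35 = 0.4 V.
k_n = μ_nC_ox · (W/L) = 5 mA/V².
Assume saturation: I_D = ½ k_n V_ov² = 0.5 × 5 × 0.4² = 0.4 mA, giving V_DS = V_DD − I_D R_D = 1.88 − 0.4 × 2.31 = 0.956 V.
V_DS = 0.956 V ≥ V_ov = 0.4 V, confirming saturation.

I_D = 0.400 mA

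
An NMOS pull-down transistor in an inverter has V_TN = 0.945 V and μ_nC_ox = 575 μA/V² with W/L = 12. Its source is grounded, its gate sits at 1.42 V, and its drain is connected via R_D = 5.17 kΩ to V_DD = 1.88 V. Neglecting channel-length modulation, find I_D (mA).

V_GS = V_G = 1.42 V, so V_ov = 1.42 − 0.945 = 0.475 V.
k_n = μ_nC_ox · (W/L) = 6.9 mA/V².
Assume saturation: I_D = ½ k_n V_ov² = 0.5 × 6.9 × 0.475² = 0.778 mA, giving V_DS = V_DD − I_D R_D = 1.88 − 0.778 × 5.17 = -2.14 V.
But -2.14 V < V_ov = 0.475 V, so the device is actually in triode.
In triode I_D = k_n[V_ov V_DS − ½ V_DS²] and I_D = (V_DD − V_DS)/R_D. Equating: 17.8 V_DS² − 17.94 V_DS + 1.88 = 0, giving V_DS = 0.119 V (the root below V_ov).
I_D = (1.88 − 0.119) / 5.17 = 0.341 mA.

I_D = 0.341 mA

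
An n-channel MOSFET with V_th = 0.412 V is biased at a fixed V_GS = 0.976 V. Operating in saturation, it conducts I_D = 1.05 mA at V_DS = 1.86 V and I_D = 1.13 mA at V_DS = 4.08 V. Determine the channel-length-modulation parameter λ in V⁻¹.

With V_GS fixed, I_D ∝ (1 + λ V_DS) in saturation, so I_D2/I_D1 = (1 + λ V_DS2)/(1 + λ V_DS1).
1.13/1.05 = 1.076 = (1 + 4.08 λ)/(1 + 1.86 λ).
Solving: λ (I_D1 V_DS2 − I_D2 V_DS1) = I_D2 − I_D1, so λ = (1.13 − 1.05) / (1.05 × 4.08 − 1.13 × 1.86) = 0.08 / 2.18 = 0.0367 V⁻¹.

λ = 0.0367 V⁻¹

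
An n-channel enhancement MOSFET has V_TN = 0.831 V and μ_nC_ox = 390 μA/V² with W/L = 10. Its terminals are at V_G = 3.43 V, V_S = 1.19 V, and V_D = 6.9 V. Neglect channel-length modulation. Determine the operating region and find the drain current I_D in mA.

Saturation; I_D = 3.87 mA

V_GS = V_G − V_S = 3.43 − 1.19 = 2.24 V; V_DS = V_D − V_S = 6.9 − 1.19 = 5.71 V.
k_n = μ_nC_ox · (W/L) = 3.9 mA/V².
V_ov = V_GS − V_TN = 2.24 − 0.831 = 1.41 V.
Since V_DS = 5.71 V ≥ V_ov = 1.41 V, the device is in saturation.
I_D = ½ k_n V_ov² = 0.5 × 3.9 × 1.41² = 3.87 mA.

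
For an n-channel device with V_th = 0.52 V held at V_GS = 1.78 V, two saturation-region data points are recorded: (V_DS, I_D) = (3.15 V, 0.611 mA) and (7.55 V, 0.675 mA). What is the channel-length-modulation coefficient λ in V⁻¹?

With V_GS fixed, I_D ∝ (1 + λ V_DS) in saturation, so I_D2/I_D1 = (1 + λ V_DS2)/(1 + λ V_DS1).
0.675/0.611 = 1.105 = (1 + 7.55 λ)/(1 + 3.15 λ).
Solving: λ (I_D1 V_DS2 − I_D2 V_DS1) = I_D2 − I_D1, so λ = (0.675 − 0.611) / (0.611 × 7.55 − 0.675 × 3.15) = 0.064 / 2.49 = 0.0257 V⁻¹.

λ = 0.0257 V⁻¹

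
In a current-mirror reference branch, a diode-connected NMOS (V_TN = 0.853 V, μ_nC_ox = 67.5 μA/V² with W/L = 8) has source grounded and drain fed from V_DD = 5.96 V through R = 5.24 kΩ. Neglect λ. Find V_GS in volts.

V_GS = 2.43 V

With gate tied to drain, V_GS = V_DS ≥ V_GS − V_TN, so the device is in saturation.
k_n = μ_nC_ox · (W/L) = 0.54 mA/V².
KCL at the drain: ½ k_n (V_GS − V_TN)² = (V_DD − V_GS)/R.
Let x = V_GS − 0.853. Then 1.41 x² + x − 5.107 = 0, giving x = 1.58 V (positive root), so V_GS = 2.43 V.
I_D = (V_DD − V_GS)/R = (5.96 − 2.43) / 5.24 = 0.673 mA.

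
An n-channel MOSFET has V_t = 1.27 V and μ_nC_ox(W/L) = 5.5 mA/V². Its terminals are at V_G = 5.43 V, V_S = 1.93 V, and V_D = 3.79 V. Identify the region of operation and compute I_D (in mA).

Triode; I_D = 13.3 mA

V_GS = V_G − V_S = 5.43 − 1.93 = 3.5 V; V_DS = V_D − V_S = 3.79 − 1.93 = 1.86 V.
V_ov = V_GS − V_t = 3.5 − 1.27 = 2.23 V.
Since V_DS = 1.86 V < V_ov = 2.23 V, the device is in the triode region.
I_D = k_n [V_ov · V_DS − ½ V_DS²] = 5.5 × [2.23 × 1.86 − 0.5 × 1.86²] = 13.3 mA.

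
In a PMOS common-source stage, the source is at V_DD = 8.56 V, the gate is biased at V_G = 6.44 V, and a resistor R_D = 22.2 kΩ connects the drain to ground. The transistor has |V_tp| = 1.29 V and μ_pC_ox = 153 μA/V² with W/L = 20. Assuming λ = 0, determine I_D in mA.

I_D = 0.378 mA

V_SG = V_DD − V_G = 8.56 − 6.44 = 2.12 V, so V_ov = 2.12 − 1.29 = 0.83 V.
k_p = μ_pC_ox · (W/L) = 3.06 mA/V².
Assume saturation: I_D = ½ k_p V_ov² = 0.5 × 3.06 × 0.83² = 1.05 mA, giving V_SD = V_DD − I_D R_D = 8.56 − 1.05 × 22.2 = -14.8 V.
But -14.8 V < V_ov = 0.83 V, so the device is actually in triode.
In triode I_D = k_p[V_ov V_SD − ½ V_SD²] and I_D = (V_DD − V_SD)/R_D. Equating: 34 V_SD² − 57.38 V_SD + 8.56 = 0, giving V_SD = 0.165 V (the root below V_ov).
I_D = (8.56 − 0.165) / 22.2 = 0.378 mA.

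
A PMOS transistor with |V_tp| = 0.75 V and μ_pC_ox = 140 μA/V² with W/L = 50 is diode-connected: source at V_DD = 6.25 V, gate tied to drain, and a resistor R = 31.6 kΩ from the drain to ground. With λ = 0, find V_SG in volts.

With gate tied to drain, V_SG = V_SD ≥ V_SG − |V_tp|, so the device is in saturation.
k_p = μ_pC_ox · (W/L) = 7 mA/V².
KCL at the drain: ½ k_p (V_SG − |V_tp|)² = (V_DD − V_SG)/R.
Let x = V_SG − 0.75. Then 111 x² + x − 5.5 = 0, giving x = 0.219 V (positive root), so V_SG = 0.969 V.
I_D = (V_DD − V_SG)/R = (6.25 − 0.969) / 31.6 = 0.167 mA.

V_SG = 0.969 V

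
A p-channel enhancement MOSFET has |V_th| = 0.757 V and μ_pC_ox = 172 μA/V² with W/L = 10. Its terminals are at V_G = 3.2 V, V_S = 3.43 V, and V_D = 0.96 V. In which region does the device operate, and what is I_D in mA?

V_SG = V_S − V_G = 3.43 − 3.2 = 0.23 V; V_SD = V_S − V_D = 3.43 − 0.96 = 2.47 V.
V_SG = 0.23 V < |V_th| = 0.757 V, so the transistor is in cutoff.

Cutoff; I_D = 0 mA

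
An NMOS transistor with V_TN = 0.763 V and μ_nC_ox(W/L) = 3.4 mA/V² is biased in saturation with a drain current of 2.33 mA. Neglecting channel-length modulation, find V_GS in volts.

In saturation I_D = ½ k_n (V_GS − V_TN)², so V_GS − V_TN = √(2 I_D / k_n) = √(2 × 2.33 / 3.4) = 1.17 V.
V_GS = 0.763 + 1.17 = 1.93 V.

V_GS = 1.93 V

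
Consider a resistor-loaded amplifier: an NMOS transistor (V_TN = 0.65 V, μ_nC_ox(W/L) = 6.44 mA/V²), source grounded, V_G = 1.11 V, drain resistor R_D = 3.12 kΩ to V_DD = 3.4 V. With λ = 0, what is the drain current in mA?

V_GS = V_G = 1.11 V, so V_ov = 1.11 − 0.65 = 0.46 V.
Assume saturation: I_D = ½ k_n V_ov² = 0.5 × 6.44 × 0.46² = 0.681 mA, giving V_DS = V_DD − I_D R_D = 3.4 − 0.681 × 3.12 = 1.27 V.
V_DS = 1.27 V ≥ V_ov = 0.46 V, confirming saturation.

I_D = 0.681 mA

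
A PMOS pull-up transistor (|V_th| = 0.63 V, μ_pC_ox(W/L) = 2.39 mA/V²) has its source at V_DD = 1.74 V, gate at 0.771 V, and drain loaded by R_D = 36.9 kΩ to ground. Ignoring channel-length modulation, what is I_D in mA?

I_D = 0.0455 mA

V_SG = V_DD − V_G = 1.74 − 0.771 = 0.969 V, so V_ov = 0.969 − 0.63 = 0.339 V.
Assume saturation: I_D = ½ k_p V_ov² = 0.5 × 2.39 × 0.339² = 0.137 mA, giving V_SD = V_DD − I_D R_D = 1.74 − 0.137 × 36.9 = -3.33 V.
But -3.33 V < V_ov = 0.339 V, so the device is actually in triode.
In triode I_D = k_p[V_ov V_SD − ½ V_SD²] and I_D = (V_DD − V_SD)/R_D. Equating: 44.1 V_SD² − 30.9 V_SD + 1.74 = 0, giving V_SD = 0.0618 V (the root below V_ov).
I_D = (1.74 − 0.0618) / 36.9 = 0.0455 mA.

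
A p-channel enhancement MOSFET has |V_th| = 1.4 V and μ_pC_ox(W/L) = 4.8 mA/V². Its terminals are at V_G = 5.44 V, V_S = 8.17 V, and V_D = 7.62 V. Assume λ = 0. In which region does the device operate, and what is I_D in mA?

V_SG = V_S − V_G = 8.17 − 5.44 = 2.73 V; V_SD = V_S − V_D = 8.17 − 7.62 = 0.55 V.
V_ov = V_SG − |V_th| = 2.73 − 1.4 = 1.33 V.
Since V_SD = 0.55 V < V_ov = 1.33 V, the device is in the triode region.
I_D = k_p [V_ov · V_SD − ½ V_SD²] = 4.8 × [1.33 × 0.55 − 0.5 × 0.55²] = 2.79 mA.

Triode; I_D = 2.79 mA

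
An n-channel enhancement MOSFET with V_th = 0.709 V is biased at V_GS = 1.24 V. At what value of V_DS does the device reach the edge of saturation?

V_DS,sat = 0.531 V

The boundary between triode and saturation is V_DS = V_GS − V_th = V_ov.
V_ov = 1.24 − 0.709 = 0.531 V.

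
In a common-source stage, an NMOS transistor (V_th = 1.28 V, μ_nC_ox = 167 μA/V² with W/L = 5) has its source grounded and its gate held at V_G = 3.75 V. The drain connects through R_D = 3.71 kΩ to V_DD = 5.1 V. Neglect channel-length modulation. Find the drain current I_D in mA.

V_GS = V_G = 3.75 V, so V_ov = 3.75 − 1.28 = 2.47 V.
k_n = μ_nC_ox · (W/L) = 0.835 mA/V².
Assume saturation: I_D = ½ k_n V_ov² = 0.5 × 0.835 × 2.47² = 2.55 mA, giving V_DS = V_DD − I_D R_D = 5.1 − 2.55 × 3.71 = -4.35 V.
But -4.35 V < V_ov = 2.47 V, so the device is actually in triode.
In triode I_D = k_n[V_ov V_DS − ½ V_DS²] and I_D = (V_DD − V_DS)/R_D. Equating: 1.55 V_DS² − 8.652 V_DS + 5.1 = 0, giving V_DS = 0.67 V (the root below V_ov).
I_D = (5.1 − 0.67) / 3.71 = 1.19 mA.

I_D = 1.19 mA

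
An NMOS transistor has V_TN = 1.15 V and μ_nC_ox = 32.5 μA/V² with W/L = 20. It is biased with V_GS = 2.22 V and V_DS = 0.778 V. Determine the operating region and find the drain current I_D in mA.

Triode; I_D = 0.344 mA

k_n = μ_nC_ox · (W/L) = 0.65 mA/V².
V_ov = V_GS − V_TN = 2.22 − 1.15 = 1.07 V.
Since V_DS = 0.778 V < V_ov = 1.07 V, the device is in the triode region.
I_D = k_n [V_ov · V_DS − ½ V_DS²] = 0.65 × [1.07 × 0.778 − 0.5 × 0.778²] = 0.344 mA.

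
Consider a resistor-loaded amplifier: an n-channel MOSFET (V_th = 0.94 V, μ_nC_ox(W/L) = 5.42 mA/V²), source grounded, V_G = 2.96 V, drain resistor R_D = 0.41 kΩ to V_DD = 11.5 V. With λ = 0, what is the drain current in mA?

I_D = 11.1 mA

V_GS = V_G = 2.96 V, so V_ov = 2.96 − 0.94 = 2.02 V.
Assume saturation: I_D = ½ k_n V_ov² = 0.5 × 5.42 × 2.02² = 11.1 mA, giving V_DS = V_DD − I_D R_D = 11.5 − 11.1 × 0.41 = 6.97 V.
V_DS = 6.97 V ≥ V_ov = 2.02 V, confirming saturation.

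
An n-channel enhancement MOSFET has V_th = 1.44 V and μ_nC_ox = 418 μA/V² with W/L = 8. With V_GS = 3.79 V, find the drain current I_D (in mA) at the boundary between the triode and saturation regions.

I_D = 9.23 mA

At the boundary V_DS = V_ov = V_GS − V_th = 3.79 − 1.44 = 2.35 V.
k_n = μ_nC_ox · (W/L) = 3.344 mA/V².
I_D = ½ k_n V_ov² = 0.5 × 3.344 × 2.35² = 9.23 mA.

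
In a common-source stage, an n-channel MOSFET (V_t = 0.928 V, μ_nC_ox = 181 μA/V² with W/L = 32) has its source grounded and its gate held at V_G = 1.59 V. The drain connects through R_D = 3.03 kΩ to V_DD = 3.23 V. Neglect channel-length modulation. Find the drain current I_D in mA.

V_GS = V_G = 1.59 V, so V_ov = 1.59 − 0.928 = 0.662 V.
k_n = μ_nC_ox · (W/L) = 5.792 mA/V².
Assume saturation: I_D = ½ k_n V_ov² = 0.5 × 5.792 × 0.662² = 1.27 mA, giving V_DS = V_DD − I_D R_D = 3.23 − 1.27 × 3.03 = -0.616 V.
But -0.616 V < V_ov = 0.662 V, so the device is actually in triode.
In triode I_D = k_n[V_ov V_DS − ½ V_DS²] and I_D = (V_DD − V_DS)/R_D. Equating: 8.77 V_DS² − 12.62 V_DS + 3.23 = 0, giving V_DS = 0.333 V (the root below V_ov).
I_D = (3.23 − 0.333) / 3.03 = 0.956 mA.

I_D = 0.956 mA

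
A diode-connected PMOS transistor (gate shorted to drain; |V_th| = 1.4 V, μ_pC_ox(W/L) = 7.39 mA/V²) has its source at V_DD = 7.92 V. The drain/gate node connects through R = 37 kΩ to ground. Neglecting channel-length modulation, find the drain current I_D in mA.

I_D = 0.170 mA

With gate tied to drain, V_SG = V_SD ≥ V_SG − |V_th|, so the device is in saturation.
KCL at the drain: ½ k_p (V_SG − |V_th|)² = (V_DD − V_SG)/R.
Let x = V_SG − 1.4. Then 137 x² + x − 6.52 = 0, giving x = 0.215 V (positive root), so V_SG = 1.61 V.
I_D = (V_DD − V_SG)/R = (7.92 − 1.61) / 37 = 0.17 mA.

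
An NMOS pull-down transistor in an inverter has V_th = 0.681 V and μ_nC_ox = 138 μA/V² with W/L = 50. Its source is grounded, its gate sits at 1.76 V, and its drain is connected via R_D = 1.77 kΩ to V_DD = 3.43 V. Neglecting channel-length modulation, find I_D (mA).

I_D = 1.78 mA

V_GS = V_G = 1.76 V, so V_ov = 1.76 − 0.681 = 1.08 V.
k_n = μ_nC_ox · (W/L) = 6.9 mA/V².
Assume saturation: I_D = ½ k_n V_ov² = 0.5 × 6.9 × 1.08² = 4.02 mA, giving V_DS = V_DD − I_D R_D = 3.43 − 4.02 × 1.77 = -3.68 V.
But -3.68 V < V_ov = 1.08 V, so the device is actually in triode.
In triode I_D = k_n[V_ov V_DS − ½ V_DS²] and I_D = (V_DD − V_DS)/R_D. Equating: 6.11 V_DS² − 14.18 V_DS + 3.43 = 0, giving V_DS = 0.274 V (the root below V_ov).
I_D = (3.43 − 0.274) / 1.77 = 1.78 mA.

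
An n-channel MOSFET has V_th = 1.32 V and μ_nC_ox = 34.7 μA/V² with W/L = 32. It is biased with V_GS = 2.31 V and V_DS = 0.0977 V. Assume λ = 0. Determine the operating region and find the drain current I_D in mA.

k_n = μ_nC_ox · (W/L) = 1.11 mA/V².
V_ov = V_GS − V_th = 2.31 − 1.32 = 0.99 V.
Since V_DS = 0.0977 V < V_ov = 0.99 V, the device is in the triode region.
I_D = k_n [V_ov · V_DS − ½ V_DS²] = 1.11 × [0.99 × 0.0977 − 0.5 × 0.0977²] = 0.102 mA.

Triode; I_D = 0.102 mA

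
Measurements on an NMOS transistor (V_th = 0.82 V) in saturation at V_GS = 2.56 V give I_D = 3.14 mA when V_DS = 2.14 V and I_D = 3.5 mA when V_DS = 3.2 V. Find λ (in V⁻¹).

With V_GS fixed, I_D ∝ (1 + λ V_DS) in saturation, so I_D2/I_D1 = (1 + λ V_DS2)/(1 + λ V_DS1).
3.5/3.14 = 1.115 = (1 + 3.2 λ)/(1 + 2.14 λ).
Solving: λ (I_D1 V_DS2 − I_D2 V_DS1) = I_D2 − I_D1, so λ = (3.5 − 3.14) / (3.14 × 3.2 − 3.5 × 2.14) = 0.36 / 2.56 = 0.141 V⁻¹.

λ = 0.141 V⁻¹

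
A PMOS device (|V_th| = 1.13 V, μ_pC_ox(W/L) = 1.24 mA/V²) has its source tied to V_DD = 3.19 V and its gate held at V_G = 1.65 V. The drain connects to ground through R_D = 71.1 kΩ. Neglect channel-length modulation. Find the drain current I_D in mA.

I_D = 0.0435 mA

V_SG = V_DD − V_G = 3.19 − 1.65 = 1.54 V, so V_ov = 1.54 − 1.13 = 0.41 V.
Assume saturation: I_D = ½ k_p V_ov² = 0.5 × 1.24 × 0.41² = 0.104 mA, giving V_SD = V_DD − I_D R_D = 3.19 − 0.104 × 71.1 = -4.22 V.
But -4.22 V < V_ov = 0.41 V, so the device is actually in triode.
In triode I_D = k_p[V_ov V_SD − ½ V_SD²] and I_D = (V_DD − V_SD)/R_D. Equating: 44.1 V_SD² − 37.15 V_SD + 3.19 = 0, giving V_SD = 0.0971 V (the root below V_ov).
I_D = (3.19 − 0.0971) / 71.1 = 0.0435 mA.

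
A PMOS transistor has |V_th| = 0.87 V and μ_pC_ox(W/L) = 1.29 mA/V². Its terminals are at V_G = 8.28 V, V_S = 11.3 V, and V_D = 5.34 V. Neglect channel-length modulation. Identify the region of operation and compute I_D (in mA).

Saturation; I_D = 2.98 mA

V_SG = V_S − V_G = 11.3 − 8.28 = 3.02 V; V_SD = V_S − V_D = 11.3 − 5.34 = 5.96 V.
V_ov = V_SG − |V_th| = 3.02 − 0.87 = 2.15 V.
Since V_SD = 5.96 V ≥ V_ov = 2.15 V, the device is in saturation.
I_D = ½ k_p V_ov² = 0.5 × 1.29 × 2.15² = 2.98 mA.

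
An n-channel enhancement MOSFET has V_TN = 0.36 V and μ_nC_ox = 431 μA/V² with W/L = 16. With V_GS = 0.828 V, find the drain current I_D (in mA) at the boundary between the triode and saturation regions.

I_D = 0.755 mA

At the boundary V_DS = V_ov = V_GS − V_TN = 0.828 − 0.36 = 0.468 V.
k_n = μ_nC_ox · (W/L) = 6.896 mA/V².
I_D = ½ k_n V_ov² = 0.5 × 6.896 × 0.468² = 0.755 mA.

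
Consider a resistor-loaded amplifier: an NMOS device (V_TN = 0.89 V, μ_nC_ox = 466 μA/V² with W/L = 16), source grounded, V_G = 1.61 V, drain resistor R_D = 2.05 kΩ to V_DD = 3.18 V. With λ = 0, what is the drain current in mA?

V_GS = V_G = 1.61 V, so V_ov = 1.61 − 0.89 = 0.72 V.
k_n = μ_nC_ox · (W/L) = 7.456 mA/V².
Assume saturation: I_D = ½ k_n V_ov² = 0.5 × 7.456 × 0.72² = 1.93 mA, giving V_DS = V_DD − I_D R_D = 3.18 − 1.93 × 2.05 = -0.782 V.
But -0.782 V < V_ov = 0.72 V, so the device is actually in triode.
In triode I_D = k_n[V_ov V_DS − ½ V_DS²] and I_D = (V_DD − V_DS)/R_D. Equating: 7.64 V_DS² − 12.01 V_DS + 3.18 = 0, giving V_DS = 0.337 V (the root below V_ov).
I_D = (3.18 − 0.337) / 2.05 = 1.39 mA.

I_D = 1.39 mA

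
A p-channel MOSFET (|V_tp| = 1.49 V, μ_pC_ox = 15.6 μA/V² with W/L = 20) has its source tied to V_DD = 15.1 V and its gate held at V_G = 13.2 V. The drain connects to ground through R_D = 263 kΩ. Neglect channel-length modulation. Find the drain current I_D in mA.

I_D = 0.0262 mA

V_SG = V_DD − V_G = 15.1 − 13.2 = 1.9 V, so V_ov = 1.9 − 1.49 = 0.41 V.
k_p = μ_pC_ox · (W/L) = 0.312 mA/V².
Assume saturation: I_D = ½ k_p V_ov² = 0.5 × 0.312 × 0.41² = 0.0262 mA, giving V_SD = V_DD − I_D R_D = 15.1 − 0.0262 × 263 = 8.2 V.
V_SD = 8.2 V ≥ V_ov = 0.41 V, confirming saturation.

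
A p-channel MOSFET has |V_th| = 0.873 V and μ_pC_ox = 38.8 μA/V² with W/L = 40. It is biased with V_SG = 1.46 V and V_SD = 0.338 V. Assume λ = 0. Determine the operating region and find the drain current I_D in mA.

Triode; I_D = 0.219 mA

k_p = μ_pC_ox · (W/L) = 1.552 mA/V².
V_ov = V_SG − |V_th| = 1.46 − 0.873 = 0.587 V.
Since V_SD = 0.338 V < V_ov = 0.587 V, the device is in the triode region.
I_D = k_p [V_ov · V_SD − ½ V_SD²] = 1.552 × [0.587 × 0.338 − 0.5 × 0.338²] = 0.219 mA.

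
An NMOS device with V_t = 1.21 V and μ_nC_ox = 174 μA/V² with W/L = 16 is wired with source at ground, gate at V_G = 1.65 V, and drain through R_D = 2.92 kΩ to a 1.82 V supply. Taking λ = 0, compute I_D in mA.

V_GS = V_G = 1.65 V, so V_ov = 1.65 − 1.21 = 0.44 V.
k_n = μ_nC_ox · (W/L) = 2.784 mA/V².
Assume saturation: I_D = ½ k_n V_ov² = 0.5 × 2.784 × 0.44² = 0.269 mA, giving V_DS = V_DD − I_D R_D = 1.82 − 0.269 × 2.92 = 1.03 V.
V_DS = 1.03 V ≥ V_ov = 0.44 V, confirming saturation.

I_D = 0.269 mA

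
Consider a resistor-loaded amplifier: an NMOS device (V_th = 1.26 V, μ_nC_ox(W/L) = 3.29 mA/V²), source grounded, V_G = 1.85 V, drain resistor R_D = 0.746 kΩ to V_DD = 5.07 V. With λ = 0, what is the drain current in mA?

V_GS = V_G = 1.85 V, so V_ov = 1.85 − 1.26 = 0.59 V.
Assume saturation: I_D = ½ k_n V_ov² = 0.5 × 3.29 × 0.59² = 0.573 mA, giving V_DS = V_DD − I_D R_D = 5.07 − 0.573 × 0.746 = 4.64 V.
V_DS = 4.64 V ≥ V_ov = 0.59 V, confirming saturation.

I_D = 0.573 mA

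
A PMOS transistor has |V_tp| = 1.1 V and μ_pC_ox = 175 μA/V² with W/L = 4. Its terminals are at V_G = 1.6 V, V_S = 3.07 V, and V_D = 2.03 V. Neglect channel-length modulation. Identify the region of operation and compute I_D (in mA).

Saturation; I_D = 0.0479 mA

V_SG = V_S − V_G = 3.07 − 1.6 = 1.47 V; V_SD = V_S − V_D = 3.07 − 2.03 = 1.04 V.
k_p = μ_pC_ox · (W/L) = 0.7 mA/V².
V_ov = V_SG − |V_tp| = 1.47 − 1.1 = 0.37 V.
Since V_SD = 1.04 V ≥ V_ov = 0.37 V, the device is in saturation.
I_D = ½ k_p V_ov² = 0.5 × 0.7 × 0.37² = 0.0479 mA.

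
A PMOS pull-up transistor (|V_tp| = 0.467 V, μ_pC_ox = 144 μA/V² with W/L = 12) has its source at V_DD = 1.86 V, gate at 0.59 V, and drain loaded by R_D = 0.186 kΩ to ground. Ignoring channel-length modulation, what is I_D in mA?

V_SG = V_DD − V_G = 1.86 − 0.59 = 1.27 V, so V_ov = 1.27 − 0.467 = 0.803 V.
k_p = μ_pC_ox · (W/L) = 1.728 mA/V².
Assume saturation: I_D = ½ k_p V_ov² = 0.5 × 1.728 × 0.803² = 0.557 mA, giving V_SD = V_DD − I_D R_D = 1.86 − 0.557 × 0.186 = 1.76 V.
V_SD = 1.76 V ≥ V_ov = 0.803 V, confirming saturation.

I_D = 0.557 mA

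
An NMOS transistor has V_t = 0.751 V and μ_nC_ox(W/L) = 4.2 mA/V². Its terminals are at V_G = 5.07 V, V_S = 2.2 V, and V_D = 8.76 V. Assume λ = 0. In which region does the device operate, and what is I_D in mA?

Saturation; I_D = 9.43 mA

V_GS = V_G − V_S = 5.07 − 2.2 = 2.87 V; V_DS = V_D − V_S = 8.76 − 2.2 = 6.56 V.
V_ov = V_GS − V_t = 2.87 − 0.751 = 2.12 V.
Since V_DS = 6.56 V ≥ V_ov = 2.12 V, the device is in saturation.
I_D = ½ k_n V_ov² = 0.5 × 4.2 × 2.12² = 9.43 mA.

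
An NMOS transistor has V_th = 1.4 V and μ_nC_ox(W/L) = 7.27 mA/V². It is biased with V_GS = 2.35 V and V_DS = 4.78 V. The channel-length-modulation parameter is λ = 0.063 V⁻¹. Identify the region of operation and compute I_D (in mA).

V_ov = V_GS − V_th = 2.35 − 1.4 = 0.95 V.
Since V_DS = 4.78 V ≥ V_ov = 0.95 V, the device is in saturation.
I_D = ½ k_n V_ov² (1 + λ V_DS) = 0.5 × 7.27 × 0.95² × (1 + 0.063 × 4.78) = 4.27 mA.

Saturation; I_D = 4.27 mA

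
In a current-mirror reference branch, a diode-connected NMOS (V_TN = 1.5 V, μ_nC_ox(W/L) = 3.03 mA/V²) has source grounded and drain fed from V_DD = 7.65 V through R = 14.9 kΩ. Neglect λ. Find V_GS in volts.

With gate tied to drain, V_GS = V_DS ≥ V_GS − V_TN, so the device is in saturation.
KCL at the drain: ½ k_n (V_GS − V_TN)² = (V_DD − V_GS)/R.
Let x = V_GS − 1.5. Then 22.6 x² + x − 6.15 = 0, giving x = 0.5 V (positive root), so V_GS = 2 V.
I_D = (V_DD − V_GS)/R = (7.65 − 2) / 14.9 = 0.379 mA.

V_GS = 2.00 V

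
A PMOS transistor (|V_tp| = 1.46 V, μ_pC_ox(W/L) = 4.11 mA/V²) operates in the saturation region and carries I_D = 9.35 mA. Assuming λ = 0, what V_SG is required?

V_SG = 3.59 V

In saturation I_D = ½ k_p (V_SG − |V_tp|)², so V_SG − |V_tp| = √(2 I_D / k_p) = √(2 × 9.35 / 4.11) = 2.13 V.
V_SG = 1.46 + 2.13 = 3.59 V.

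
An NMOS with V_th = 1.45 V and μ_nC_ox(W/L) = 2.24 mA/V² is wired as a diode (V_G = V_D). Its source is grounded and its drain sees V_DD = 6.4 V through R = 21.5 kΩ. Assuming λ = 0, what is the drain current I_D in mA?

I_D = 0.210 mA

With gate tied to drain, V_GS = V_DS ≥ V_GS − V_th, so the device is in saturation.
KCL at the drain: ½ k_n (V_GS − V_th)² = (V_DD − V_GS)/R.
Let x = V_GS − 1.45. Then 24.1 x² + x − 4.95 = 0, giving x = 0.433 V (positive root), so V_GS = 1.88 V.
I_D = (V_DD − V_GS)/R = (6.4 − 1.88) / 21.5 = 0.21 mA.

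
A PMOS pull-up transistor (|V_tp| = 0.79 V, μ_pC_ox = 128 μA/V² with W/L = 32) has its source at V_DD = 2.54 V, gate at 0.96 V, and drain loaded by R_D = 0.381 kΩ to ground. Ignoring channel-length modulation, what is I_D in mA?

V_SG = V_DD − V_G = 2.54 − 0.96 = 1.58 V, so V_ov = 1.58 − 0.79 = 0.79 V.
k_p = μ_pC_ox · (W/L) = 4.096 mA/V².
Assume saturation: I_D = ½ k_p V_ov² = 0.5 × 4.096 × 0.79² = 1.28 mA, giving V_SD = V_DD − I_D R_D = 2.54 − 1.28 × 0.381 = 2.05 V.
V_SD = 2.05 V ≥ V_ov = 0.79 V, confirming saturation.

I_D = 1.28 mA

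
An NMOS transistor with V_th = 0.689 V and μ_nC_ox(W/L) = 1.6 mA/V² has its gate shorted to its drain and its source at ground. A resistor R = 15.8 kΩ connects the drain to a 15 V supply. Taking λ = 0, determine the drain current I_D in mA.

I_D = 0.841 mA

With gate tied to drain, V_GS = V_DS ≥ V_GS − V_th, so the device is in saturation.
KCL at the drain: ½ k_n (V_GS − V_th)² = (V_DD − V_GS)/R.
Let x = V_GS − 0.689. Then 12.6 x² + x − 14.31 = 0, giving x = 1.03 V (positive root), so V_GS = 1.71 V.
I_D = (V_DD − V_GS)/R = (15 − 1.71) / 15.8 = 0.841 mA.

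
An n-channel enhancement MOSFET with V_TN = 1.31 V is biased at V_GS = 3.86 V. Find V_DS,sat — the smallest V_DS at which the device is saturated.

The boundary between triode and saturation is V_DS = V_GS − V_TN = V_ov.
V_ov = 3.86 − 1.31 = 2.55 V.

V_DS,sat = 2.55 V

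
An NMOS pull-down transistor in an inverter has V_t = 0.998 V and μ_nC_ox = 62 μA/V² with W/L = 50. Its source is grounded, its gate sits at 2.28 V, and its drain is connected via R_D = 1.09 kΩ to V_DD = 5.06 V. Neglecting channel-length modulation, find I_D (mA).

I_D = 2.55 mA

V_GS = V_G = 2.28 V, so V_ov = 2.28 − 0.998 = 1.28 V.
k_n = μ_nC_ox · (W/L) = 3.1 mA/V².
Assume saturation: I_D = ½ k_n V_ov² = 0.5 × 3.1 × 1.28² = 2.55 mA, giving V_DS = V_DD − I_D R_D = 5.06 − 2.55 × 1.09 = 2.28 V.
V_DS = 2.28 V ≥ V_ov = 1.28 V, confirming saturation.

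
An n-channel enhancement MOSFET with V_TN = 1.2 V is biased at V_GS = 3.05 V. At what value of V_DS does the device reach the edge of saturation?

V_DS,sat = 1.85 V

The boundary between triode and saturation is V_DS = V_GS − V_TN = V_ov.
V_ov = 3.05 − 1.2 = 1.85 V.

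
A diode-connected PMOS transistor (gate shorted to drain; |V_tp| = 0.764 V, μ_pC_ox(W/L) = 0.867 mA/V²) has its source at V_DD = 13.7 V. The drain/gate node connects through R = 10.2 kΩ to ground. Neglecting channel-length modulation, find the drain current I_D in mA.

I_D = 1.11 mA

With gate tied to drain, V_SG = V_SD ≥ V_SG − |V_tp|, so the device is in saturation.
KCL at the drain: ½ k_p (V_SG − |V_tp|)² = (V_DD − V_SG)/R.
Let x = V_SG − 0.764. Then 4.42 x² + x − 12.94 = 0, giving x = 1.6 V (positive root), so V_SG = 2.37 V.
I_D = (V_DD − V_SG)/R = (13.7 − 2.37) / 10.2 = 1.11 mA.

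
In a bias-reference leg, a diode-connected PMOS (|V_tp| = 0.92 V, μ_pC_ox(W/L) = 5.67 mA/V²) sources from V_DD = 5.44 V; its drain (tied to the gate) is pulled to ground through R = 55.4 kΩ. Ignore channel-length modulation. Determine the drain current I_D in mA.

I_D = 0.0786 mA

With gate tied to drain, V_SG = V_SD ≥ V_SG − |V_tp|, so the device is in saturation.
KCL at the drain: ½ k_p (V_SG − |V_tp|)² = (V_DD − V_SG)/R.
Let x = V_SG − 0.92. Then 157 x² + x − 4.52 = 0, giving x = 0.166 V (positive root), so V_SG = 1.09 V.
I_D = (V_DD − V_SG)/R = (5.44 − 1.09) / 55.4 = 0.0786 mA.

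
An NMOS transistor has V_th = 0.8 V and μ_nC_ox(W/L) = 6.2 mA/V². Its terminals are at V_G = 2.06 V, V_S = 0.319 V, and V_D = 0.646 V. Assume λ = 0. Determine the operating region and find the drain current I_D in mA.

Triode; I_D = 1.58 mA

V_GS = V_G − V_S = 2.06 − 0.319 = 1.74 V; V_DS = V_D − V_S = 0.646 − 0.319 = 0.327 V.
V_ov = V_GS − V_th = 1.74 − 0.8 = 0.941 V.
Since V_DS = 0.327 V < V_ov = 0.941 V, the device is in the triode region.
I_D = k_n [V_ov · V_DS − ½ V_DS²] = 6.2 × [0.941 × 0.327 − 0.5 × 0.327²] = 1.58 mA.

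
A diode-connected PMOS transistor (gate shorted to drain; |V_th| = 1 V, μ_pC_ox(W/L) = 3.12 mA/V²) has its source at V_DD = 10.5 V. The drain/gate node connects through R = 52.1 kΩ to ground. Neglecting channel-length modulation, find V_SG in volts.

V_SG = 1.34 V

With gate tied to drain, V_SG = V_SD ≥ V_SG − |V_th|, so the device is in saturation.
KCL at the drain: ½ k_p (V_SG − |V_th|)² = (V_DD − V_SG)/R.
Let x = V_SG − 1. Then 81.3 x² + x − 9.5 = 0, giving x = 0.336 V (positive root), so V_SG = 1.34 V.
I_D = (V_DD − V_SG)/R = (10.5 − 1.34) / 52.1 = 0.176 mA.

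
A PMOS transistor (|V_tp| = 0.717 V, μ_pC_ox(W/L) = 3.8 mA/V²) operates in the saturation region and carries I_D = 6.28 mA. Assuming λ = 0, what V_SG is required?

V_SG = 2.54 V

In saturation I_D = ½ k_p (V_SG − |V_tp|)², so V_SG − |V_tp| = √(2 I_D / k_p) = √(2 × 6.28 / 3.8) = 1.82 V.
V_SG = 0.717 + 1.82 = 2.54 V.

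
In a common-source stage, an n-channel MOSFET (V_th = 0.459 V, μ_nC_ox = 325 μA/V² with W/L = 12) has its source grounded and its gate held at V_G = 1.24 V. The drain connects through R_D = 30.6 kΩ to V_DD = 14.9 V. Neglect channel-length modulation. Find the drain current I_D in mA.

I_D = 0.481 mA

V_GS = V_G = 1.24 V, so V_ov = 1.24 − 0.459 = 0.781 V.
k_n = μ_nC_ox · (W/L) = 3.9 mA/V².
Assume saturation: I_D = ½ k_n V_ov² = 0.5 × 3.9 × 0.781² = 1.19 mA, giving V_DS = V_DD − I_D R_D = 14.9 − 1.19 × 30.6 = -21.5 V.
But -21.5 V < V_ov = 0.781 V, so the device is actually in triode.
In triode I_D = k_n[V_ov V_DS − ½ V_DS²] and I_D = (V_DD − V_DS)/R_D. Equating: 59.7 V_DS² − 94.2 V_DS + 14.9 = 0, giving V_DS = 0.178 V (the root below V_ov).
I_D = (14.9 − 0.178) / 30.6 = 0.481 mA.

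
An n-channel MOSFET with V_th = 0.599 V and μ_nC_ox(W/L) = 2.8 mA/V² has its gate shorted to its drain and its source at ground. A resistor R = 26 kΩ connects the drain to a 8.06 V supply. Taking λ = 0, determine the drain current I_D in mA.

With gate tied to drain, V_GS = V_DS ≥ V_GS − V_th, so the device is in saturation.
KCL at the drain: ½ k_n (V_GS − V_th)² = (V_DD − V_GS)/R.
Let x = V_GS − 0.599. Then 36.4 x² + x − 7.461 = 0, giving x = 0.439 V (positive root), so V_GS = 1.04 V.
I_D = (V_DD − V_GS)/R = (8.06 − 1.04) / 26 = 0.27 mA.

I_D = 0.270 mA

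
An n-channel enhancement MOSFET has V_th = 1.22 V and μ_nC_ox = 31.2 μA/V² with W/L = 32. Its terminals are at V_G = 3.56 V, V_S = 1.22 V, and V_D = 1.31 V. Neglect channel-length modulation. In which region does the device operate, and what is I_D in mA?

Triode; I_D = 0.0966 mA

V_GS = V_G − V_S = 3.56 − 1.22 = 2.34 V; V_DS = V_D − V_S = 1.31 − 1.22 = 0.09 V.
k_n = μ_nC_ox · (W/L) = 0.9984 mA/V².
V_ov = V_GS − V_th = 2.34 − 1.22 = 1.12 V.
Since V_DS = 0.09 V < V_ov = 1.12 V, the device is in the triode region.
I_D = k_n [V_ov · V_DS − ½ V_DS²] = 0.9984 × [1.12 × 0.09 − 0.5 × 0.09²] = 0.0966 mA.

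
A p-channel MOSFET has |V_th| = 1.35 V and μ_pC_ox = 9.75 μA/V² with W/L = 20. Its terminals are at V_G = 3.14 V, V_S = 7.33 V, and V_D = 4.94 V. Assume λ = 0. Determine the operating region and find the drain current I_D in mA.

Triode; I_D = 0.767 mA

V_SG = V_S − V_G = 7.33 − 3.14 = 4.19 V; V_SD = V_S − V_D = 7.33 − 4.94 = 2.39 V.
k_p = μ_pC_ox · (W/L) = 0.195 mA/V².
V_ov = V_SG − |V_th| = 4.19 − 1.35 = 2.84 V.
Since V_SD = 2.39 V < V_ov = 2.84 V, the device is in the triode region.
I_D = k_p [V_ov · V_SD − ½ V_SD²] = 0.195 × [2.84 × 2.39 − 0.5 × 2.39²] = 0.767 mA.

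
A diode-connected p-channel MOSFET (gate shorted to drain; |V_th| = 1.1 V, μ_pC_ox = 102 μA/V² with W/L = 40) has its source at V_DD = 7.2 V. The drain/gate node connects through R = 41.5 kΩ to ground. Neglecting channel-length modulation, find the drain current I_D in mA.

With gate tied to drain, V_SG = V_SD ≥ V_SG − |V_th|, so the device is in saturation.
k_p = μ_pC_ox · (W/L) = 4.08 mA/V².
KCL at the drain: ½ k_p (V_SG − |V_th|)² = (V_DD − V_SG)/R.
Let x = V_SG − 1.1. Then 84.7 x² + x − 6.1 = 0, giving x = 0.263 V (positive root), so V_SG = 1.36 V.
I_D = (V_DD − V_SG)/R = (7.2 − 1.36) / 41.5 = 0.141 mA.

I_D = 0.141 mA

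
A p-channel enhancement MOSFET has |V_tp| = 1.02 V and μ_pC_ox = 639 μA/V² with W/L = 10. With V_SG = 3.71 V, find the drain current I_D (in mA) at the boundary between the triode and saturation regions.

I_D = 23.1 mA

At the boundary V_SD = V_ov = V_SG − |V_tp| = 3.71 − 1.02 = 2.69 V.
k_p = μ_pC_ox · (W/L) = 6.39 mA/V².
I_D = ½ k_p V_ov² = 0.5 × 6.39 × 2.69² = 23.1 mA.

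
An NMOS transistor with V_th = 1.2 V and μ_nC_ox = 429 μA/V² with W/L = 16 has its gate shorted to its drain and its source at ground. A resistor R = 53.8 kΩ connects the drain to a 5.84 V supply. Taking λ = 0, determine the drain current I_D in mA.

I_D = 0.0833 mA

With gate tied to drain, V_GS = V_DS ≥ V_GS − V_th, so the device is in saturation.
k_n = μ_nC_ox · (W/L) = 6.864 mA/V².
KCL at the drain: ½ k_n (V_GS − V_th)² = (V_DD − V_GS)/R.
Let x = V_GS − 1.2. Then 185 x² + x − 4.64 = 0, giving x = 0.156 V (positive root), so V_GS = 1.36 V.
I_D = (V_DD − V_GS)/R = (5.84 − 1.36) / 53.8 = 0.0833 mA.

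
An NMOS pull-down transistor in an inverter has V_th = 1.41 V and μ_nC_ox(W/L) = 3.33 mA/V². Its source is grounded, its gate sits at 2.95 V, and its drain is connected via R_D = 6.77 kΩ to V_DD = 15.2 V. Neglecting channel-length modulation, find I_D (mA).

V_GS = V_G = 2.95 V, so V_ov = 2.95 − 1.41 = 1.54 V.
Assume saturation: I_D = ½ k_n V_ov² = 0.5 × 3.33 × 1.54² = 3.95 mA, giving V_DS = V_DD − I_D R_D = 15.2 − 3.95 × 6.77 = -11.5 V.
But -11.5 V < V_ov = 1.54 V, so the device is actually in triode.
In triode I_D = k_n[V_ov V_DS − ½ V_DS²] and I_D = (V_DD − V_DS)/R_D. Equating: 11.3 V_DS² − 35.72 V_DS + 15.2 = 0, giving V_DS = 0.507 V (the root below V_ov).
I_D = (15.2 − 0.507) / 6.77 = 2.17 mA.

I_D = 2.17 mA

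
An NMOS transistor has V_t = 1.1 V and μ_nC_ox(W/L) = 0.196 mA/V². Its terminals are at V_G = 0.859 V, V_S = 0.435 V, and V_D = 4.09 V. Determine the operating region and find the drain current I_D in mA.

Cutoff; I_D = 0 mA

V_GS = V_G − V_S = 0.859 − 0.435 = 0.424 V; V_DS = V_D − V_S = 4.09 − 0.435 = 3.65 V.
V_GS = 0.424 V < V_t = 1.1 V, so the transistor is in cutoff.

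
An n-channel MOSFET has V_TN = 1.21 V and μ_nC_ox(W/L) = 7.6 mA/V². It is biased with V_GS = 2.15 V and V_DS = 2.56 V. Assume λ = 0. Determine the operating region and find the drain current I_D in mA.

V_ov = V_GS − V_TN = 2.15 − 1.21 = 0.94 V.
Since V_DS = 2.56 V ≥ V_ov = 0.94 V, the device is in saturation.
I_D = ½ k_n V_ov² = 0.5 × 7.6 × 0.94² = 3.36 mA.

Saturation; I_D = 3.36 mA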